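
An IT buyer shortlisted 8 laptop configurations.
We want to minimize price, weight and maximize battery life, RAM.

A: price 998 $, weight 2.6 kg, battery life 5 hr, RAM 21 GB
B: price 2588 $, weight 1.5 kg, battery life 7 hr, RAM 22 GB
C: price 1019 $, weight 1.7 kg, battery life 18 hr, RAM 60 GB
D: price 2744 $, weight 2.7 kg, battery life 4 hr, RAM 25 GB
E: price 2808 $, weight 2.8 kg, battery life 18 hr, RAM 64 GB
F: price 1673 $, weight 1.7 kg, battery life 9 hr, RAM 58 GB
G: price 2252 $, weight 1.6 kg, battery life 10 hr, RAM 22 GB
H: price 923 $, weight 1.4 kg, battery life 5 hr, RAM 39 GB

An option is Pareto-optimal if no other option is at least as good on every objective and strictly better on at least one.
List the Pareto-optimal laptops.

A: dominated by H (price 923≤998, weight 1.4≤2.6, battery life 5≥5, RAM 39≥21).
B: not dominated.
C: not dominated.
D: dominated by C (price 1019≤2744, weight 1.7≤2.7, battery life 18≥4, RAM 60≥25).
E: not dominated (best RAM).
F: dominated by C (price 1019≤1673, weight 1.7≤1.7, battery life 18≥9, RAM 60≥58).
G: not dominated.
H: not dominated (best price).

B, C, E, G, H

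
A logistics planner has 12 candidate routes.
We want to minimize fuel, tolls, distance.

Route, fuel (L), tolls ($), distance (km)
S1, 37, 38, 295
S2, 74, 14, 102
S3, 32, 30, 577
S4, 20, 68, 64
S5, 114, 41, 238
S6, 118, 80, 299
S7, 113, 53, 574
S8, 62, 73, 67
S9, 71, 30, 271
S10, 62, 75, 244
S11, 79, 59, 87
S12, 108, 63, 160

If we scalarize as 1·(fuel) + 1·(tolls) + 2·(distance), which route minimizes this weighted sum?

S4

S1: 1·37 + 1·38 + 2·295 = 665
S2: 1·74 + 1·14 + 2·102 = 292
S3: 1·32 + 1·30 + 2·577 = 1216
S4: 1·20 + 1·68 + 2·64 = 216
S5: 1·114 + 1·41 + 2·238 = 631
S6: 1·118 + 1·80 + 2·299 = 796
S7: 1·113 + 1·53 + 2·574 = 1314
S8: 1·62 + 1·73 + 2·67 = 269
S9: 1·71 + 1·30 + 2·271 = 643
S10: 1·62 + 1·75 + 2·244 = 625
S11: 1·79 + 1·59 + 2·87 = 312
S12: 1·108 + 1·63 + 2·160 = 491
Lowest: S4 at 216.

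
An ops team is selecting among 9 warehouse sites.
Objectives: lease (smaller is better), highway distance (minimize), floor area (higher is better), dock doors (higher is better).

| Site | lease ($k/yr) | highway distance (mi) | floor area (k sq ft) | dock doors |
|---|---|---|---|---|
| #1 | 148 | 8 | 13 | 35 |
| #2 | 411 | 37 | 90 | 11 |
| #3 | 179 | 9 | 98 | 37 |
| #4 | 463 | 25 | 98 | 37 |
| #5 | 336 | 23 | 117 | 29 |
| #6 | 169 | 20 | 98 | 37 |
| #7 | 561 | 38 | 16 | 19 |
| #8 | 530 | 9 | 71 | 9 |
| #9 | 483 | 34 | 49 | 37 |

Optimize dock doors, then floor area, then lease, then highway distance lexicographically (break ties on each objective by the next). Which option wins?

First maximize dock doors: best is 37, kept {#3, #4, #6, #9}.
Then maximize floor area: best is 98, kept {#3, #4, #6}.
Then minimize lease: best is 169, kept {#6}.

#6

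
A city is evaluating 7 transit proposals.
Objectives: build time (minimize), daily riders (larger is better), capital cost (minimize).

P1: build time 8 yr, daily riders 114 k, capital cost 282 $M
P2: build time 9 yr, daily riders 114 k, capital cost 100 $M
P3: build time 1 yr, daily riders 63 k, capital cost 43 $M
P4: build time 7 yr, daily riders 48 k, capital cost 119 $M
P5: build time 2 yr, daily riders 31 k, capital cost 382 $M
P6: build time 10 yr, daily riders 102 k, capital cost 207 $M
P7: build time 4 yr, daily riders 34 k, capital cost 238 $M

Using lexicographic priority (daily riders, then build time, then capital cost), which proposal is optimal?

P1

First maximize daily riders: best is 114, kept {P1, P2}.
Then minimize build time: best is 8, kept {P1}.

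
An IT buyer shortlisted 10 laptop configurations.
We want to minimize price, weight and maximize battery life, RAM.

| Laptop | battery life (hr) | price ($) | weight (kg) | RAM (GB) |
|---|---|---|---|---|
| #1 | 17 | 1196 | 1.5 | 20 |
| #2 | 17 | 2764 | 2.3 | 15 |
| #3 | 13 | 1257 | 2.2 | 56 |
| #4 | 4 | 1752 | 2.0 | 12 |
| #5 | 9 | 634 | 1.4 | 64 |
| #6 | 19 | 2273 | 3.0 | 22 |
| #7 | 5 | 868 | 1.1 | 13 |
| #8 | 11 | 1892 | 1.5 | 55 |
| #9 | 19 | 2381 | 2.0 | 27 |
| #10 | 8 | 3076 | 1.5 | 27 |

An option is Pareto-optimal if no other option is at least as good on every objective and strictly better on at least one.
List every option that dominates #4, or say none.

#1: battery life 17≥4, price 1196≤1752, weight 1.5≤2.0, RAM 20≥12 — dominates #4.
#5: battery life 9≥4, price 634≤1752, weight 1.4≤2.0, RAM 64≥12 — dominates #4.
#7: battery life 5≥4, price 868≤1752, weight 1.1≤2.0, RAM 13≥12 — dominates #4.
Others (#2, #3, #6, #8, #9, #10) are each worse than #4 on at least one objective.

#1, #5, #7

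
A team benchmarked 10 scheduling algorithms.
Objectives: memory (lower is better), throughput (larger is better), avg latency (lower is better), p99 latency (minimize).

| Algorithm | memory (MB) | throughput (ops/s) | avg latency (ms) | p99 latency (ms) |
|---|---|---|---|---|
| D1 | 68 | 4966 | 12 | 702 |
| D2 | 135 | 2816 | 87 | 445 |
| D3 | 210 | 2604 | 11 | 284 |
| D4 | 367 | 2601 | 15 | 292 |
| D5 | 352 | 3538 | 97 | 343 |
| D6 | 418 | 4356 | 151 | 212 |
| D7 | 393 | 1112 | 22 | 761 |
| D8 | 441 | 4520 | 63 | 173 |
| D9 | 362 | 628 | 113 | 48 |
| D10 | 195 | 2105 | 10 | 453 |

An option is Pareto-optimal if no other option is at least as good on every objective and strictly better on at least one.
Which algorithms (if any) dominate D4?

D3

D3: memory 210≤367, throughput 2604≥2601, avg latency 11≤15, p99 latency 284≤292 — dominates D4.
Others (D1, D2, D5, D6, D7, D8, D9, D10) are each worse than D4 on at least one objective.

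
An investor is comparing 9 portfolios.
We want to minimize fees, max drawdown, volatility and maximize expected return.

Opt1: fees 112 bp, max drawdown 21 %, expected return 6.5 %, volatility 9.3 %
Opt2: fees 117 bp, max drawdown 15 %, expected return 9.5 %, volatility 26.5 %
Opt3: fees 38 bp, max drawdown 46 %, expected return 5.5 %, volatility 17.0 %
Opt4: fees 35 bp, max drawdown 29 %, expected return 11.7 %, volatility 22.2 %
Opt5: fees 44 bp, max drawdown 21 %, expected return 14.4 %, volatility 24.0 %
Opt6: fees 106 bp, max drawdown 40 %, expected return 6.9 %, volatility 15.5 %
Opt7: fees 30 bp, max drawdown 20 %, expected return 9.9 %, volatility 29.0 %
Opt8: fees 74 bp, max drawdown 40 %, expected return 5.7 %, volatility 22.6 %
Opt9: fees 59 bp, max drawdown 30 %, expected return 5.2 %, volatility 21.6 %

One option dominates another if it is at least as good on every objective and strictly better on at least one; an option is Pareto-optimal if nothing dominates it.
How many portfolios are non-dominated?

8

Opt1: not dominated (best volatility).
Opt2: not dominated (best max drawdown).
Opt3: not dominated.
Opt4: not dominated.
Opt5: not dominated (best expected return).
Opt6: not dominated.
Opt7: not dominated (best fees).
Opt8: dominated by Opt4 (fees 35≤74, max drawdown 29≤40, expected return 11.7≥5.7, volatility 22.2≤22.6).
Opt9: not dominated.
Pareto-optimal: Opt1, Opt2, Opt3, Opt4, Opt5, Opt6, Opt7, Opt9 → 8.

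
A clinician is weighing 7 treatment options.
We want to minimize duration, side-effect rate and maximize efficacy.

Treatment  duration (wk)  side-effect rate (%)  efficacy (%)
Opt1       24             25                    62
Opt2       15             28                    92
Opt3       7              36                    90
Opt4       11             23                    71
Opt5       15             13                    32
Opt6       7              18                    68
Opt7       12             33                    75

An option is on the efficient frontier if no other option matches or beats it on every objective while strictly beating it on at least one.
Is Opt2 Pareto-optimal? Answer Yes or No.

Opt1: worse on duration (24 vs 15).
Opt3: worse on side-effect rate (36 vs 28).
Opt4: worse on efficacy (71 vs 92).
Opt5: worse on efficacy (32 vs 92).
Opt6: worse on efficacy (68 vs 92).
Opt7: worse on side-effect rate (33 vs 28).
No option is at least as good as Opt2 on every objective and strictly better on one.

Yes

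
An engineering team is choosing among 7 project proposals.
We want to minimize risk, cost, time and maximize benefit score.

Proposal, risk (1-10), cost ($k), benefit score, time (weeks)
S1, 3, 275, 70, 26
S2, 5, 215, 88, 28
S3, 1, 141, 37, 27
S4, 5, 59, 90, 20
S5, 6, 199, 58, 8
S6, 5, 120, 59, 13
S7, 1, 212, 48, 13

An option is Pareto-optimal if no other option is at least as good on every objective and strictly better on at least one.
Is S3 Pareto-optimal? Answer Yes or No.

S1: worse on risk (3 vs 1).
S2: worse on risk (5 vs 1).
S4: worse on risk (5 vs 1).
S5: worse on risk (6 vs 1).
S6: worse on risk (5 vs 1).
S7: worse on cost (212 vs 141).
No option is at least as good as S3 on every objective and strictly better on one.

Yes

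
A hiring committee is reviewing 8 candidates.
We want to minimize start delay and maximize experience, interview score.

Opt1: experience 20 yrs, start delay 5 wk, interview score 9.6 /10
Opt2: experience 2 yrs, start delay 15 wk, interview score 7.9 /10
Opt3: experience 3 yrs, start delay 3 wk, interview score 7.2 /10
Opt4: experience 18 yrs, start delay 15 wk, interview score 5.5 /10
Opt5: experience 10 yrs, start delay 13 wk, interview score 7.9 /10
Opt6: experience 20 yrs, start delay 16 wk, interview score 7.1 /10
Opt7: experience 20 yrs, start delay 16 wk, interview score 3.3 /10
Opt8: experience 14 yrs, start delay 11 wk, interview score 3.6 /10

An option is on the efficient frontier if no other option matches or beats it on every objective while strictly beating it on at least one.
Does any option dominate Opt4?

Opt1 vs Opt4: experience 20≥18, start delay 5≤15, interview score 9.6≥5.5 — Opt1 is at least as good on every objective and strictly better on at least one, so Opt1 dominates Opt4.

Yes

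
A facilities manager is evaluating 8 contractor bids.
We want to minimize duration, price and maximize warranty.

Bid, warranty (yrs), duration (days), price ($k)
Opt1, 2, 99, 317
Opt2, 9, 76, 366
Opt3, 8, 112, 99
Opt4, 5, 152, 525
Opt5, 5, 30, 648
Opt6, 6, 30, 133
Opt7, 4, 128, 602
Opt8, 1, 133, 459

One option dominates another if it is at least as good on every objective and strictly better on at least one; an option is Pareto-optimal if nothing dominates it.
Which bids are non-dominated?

Opt2, Opt3, Opt6

Opt1: dominated by Opt6 (warranty 6≥2, duration 30≤99, price 133≤317).
Opt2: not dominated (best warranty).
Opt3: not dominated (best price).
Opt4: dominated by Opt2 (warranty 9≥5, duration 76≤152, price 366≤525).
Opt5: dominated by Opt6 (warranty 6≥5, duration 30≤30, price 133≤648).
Opt6: not dominated.
Opt7: dominated by Opt2 (warranty 9≥4, duration 76≤128, price 366≤602).
Opt8: dominated by Opt1 (warranty 2≥1, duration 99≤133, price 317≤459).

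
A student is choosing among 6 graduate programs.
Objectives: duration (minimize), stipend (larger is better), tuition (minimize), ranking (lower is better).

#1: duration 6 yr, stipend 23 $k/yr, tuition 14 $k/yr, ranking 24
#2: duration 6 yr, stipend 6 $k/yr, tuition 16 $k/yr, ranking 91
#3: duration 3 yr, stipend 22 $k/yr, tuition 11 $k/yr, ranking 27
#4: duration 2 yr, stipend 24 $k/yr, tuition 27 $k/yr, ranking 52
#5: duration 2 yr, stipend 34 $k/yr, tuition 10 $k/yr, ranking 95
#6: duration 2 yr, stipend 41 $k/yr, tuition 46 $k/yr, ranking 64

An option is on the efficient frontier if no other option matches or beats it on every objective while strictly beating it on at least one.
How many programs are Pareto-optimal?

#1: not dominated (best ranking).
#2: dominated by #1 (duration 6≤6, stipend 23≥6, tuition 14≤16, ranking 24≤91).
#3: not dominated.
#4: not dominated.
#5: not dominated (best tuition).
#6: not dominated (best stipend).
Pareto-optimal: #1, #3, #4, #5, #6 → 5.

5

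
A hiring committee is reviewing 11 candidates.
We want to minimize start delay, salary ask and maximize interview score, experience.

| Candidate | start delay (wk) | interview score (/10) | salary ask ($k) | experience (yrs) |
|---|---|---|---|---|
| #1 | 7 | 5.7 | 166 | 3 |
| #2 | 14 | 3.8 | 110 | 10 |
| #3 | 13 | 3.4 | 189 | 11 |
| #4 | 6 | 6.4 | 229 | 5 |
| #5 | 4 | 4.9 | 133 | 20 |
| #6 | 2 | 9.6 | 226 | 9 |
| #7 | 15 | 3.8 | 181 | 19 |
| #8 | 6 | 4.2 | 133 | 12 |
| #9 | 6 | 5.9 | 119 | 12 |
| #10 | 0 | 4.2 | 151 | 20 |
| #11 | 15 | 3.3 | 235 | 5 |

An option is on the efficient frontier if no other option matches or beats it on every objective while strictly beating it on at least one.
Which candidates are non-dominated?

#1: dominated by #9 (start delay 6≤7, interview score 5.9≥5.7, salary ask 119≤166, experience 12≥3).
#2: not dominated (best salary ask).
#3: dominated by #5 (start delay 4≤13, interview score 4.9≥3.4, salary ask 133≤189, experience 20≥11).
#4: dominated by #6 (start delay 2≤6, interview score 9.6≥6.4, salary ask 226≤229, experience 9≥5).
#5: not dominated.
#6: not dominated (best interview score).
#7: dominated by #5 (start delay 4≤15, interview score 4.9≥3.8, salary ask 133≤181, experience 20≥19).
#8: dominated by #5 (start delay 4≤6, interview score 4.9≥4.2, salary ask 133≤133, experience 20≥12).
#9: not dominated.
#10: not dominated (best start delay).
#11: dominated by #2 (start delay 14≤15, interview score 3.8≥3.3, salary ask 110≤235, experience 10≥5).

#2, #5, #6, #9, #10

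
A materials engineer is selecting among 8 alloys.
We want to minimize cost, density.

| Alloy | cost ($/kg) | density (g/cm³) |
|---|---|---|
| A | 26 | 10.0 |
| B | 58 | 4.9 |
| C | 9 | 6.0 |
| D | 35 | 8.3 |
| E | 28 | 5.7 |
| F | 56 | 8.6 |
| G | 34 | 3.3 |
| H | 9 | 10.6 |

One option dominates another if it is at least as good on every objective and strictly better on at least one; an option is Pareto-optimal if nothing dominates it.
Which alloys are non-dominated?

C, E, G

A: dominated by C (cost 9≤26, density 6.0≤10.0).
B: dominated by G (cost 34≤58, density 3.3≤4.9).
C: not dominated.
D: dominated by C (cost 9≤35, density 6.0≤8.3).
E: not dominated.
F: dominated by C (cost 9≤56, density 6.0≤8.6).
G: not dominated (best density).
H: dominated by C (cost 9≤9, density 6.0≤10.6).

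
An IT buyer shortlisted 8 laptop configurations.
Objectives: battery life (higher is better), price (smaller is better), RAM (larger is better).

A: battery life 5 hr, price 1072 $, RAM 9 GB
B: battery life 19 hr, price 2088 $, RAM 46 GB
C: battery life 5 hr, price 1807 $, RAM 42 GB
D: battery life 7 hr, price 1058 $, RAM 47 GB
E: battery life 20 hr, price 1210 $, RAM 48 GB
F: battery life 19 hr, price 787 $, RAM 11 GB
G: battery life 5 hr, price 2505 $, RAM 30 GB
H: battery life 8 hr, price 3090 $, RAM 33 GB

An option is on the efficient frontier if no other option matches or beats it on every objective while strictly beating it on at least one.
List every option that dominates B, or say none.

E: battery life 20≥19, price 1210≤2088, RAM 48≥46 — dominates B.
Others (A, C, D, F, G, H) are each worse than B on at least one objective.

E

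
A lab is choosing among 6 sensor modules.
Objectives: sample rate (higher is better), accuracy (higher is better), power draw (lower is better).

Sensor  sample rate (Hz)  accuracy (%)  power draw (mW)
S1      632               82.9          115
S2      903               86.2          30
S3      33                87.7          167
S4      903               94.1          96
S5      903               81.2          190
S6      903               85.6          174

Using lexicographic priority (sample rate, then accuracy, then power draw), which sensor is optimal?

First maximize sample rate: best is 903, kept {S2, S4, S5, S6}.
Then maximize accuracy: best is 94.1, kept {S4}.

S4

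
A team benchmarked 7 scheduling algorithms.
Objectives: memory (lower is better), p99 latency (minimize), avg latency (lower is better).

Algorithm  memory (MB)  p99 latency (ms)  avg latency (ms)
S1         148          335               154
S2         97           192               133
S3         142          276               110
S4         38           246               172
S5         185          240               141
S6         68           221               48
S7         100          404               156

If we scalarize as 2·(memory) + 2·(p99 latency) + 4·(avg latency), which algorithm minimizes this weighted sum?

S1: 2·148 + 2·335 + 4·154 = 1582
S2: 2·97 + 2·192 + 4·133 = 1110
S3: 2·142 + 2·276 + 4·110 = 1276
S4: 2·38 + 2·246 + 4·172 = 1256
S5: 2·185 + 2·240 + 4·141 = 1414
S6: 2·68 + 2·221 + 4·48 = 770
S7: 2·100 + 2·404 + 4·156 = 1632
Lowest: S6 at 770.

S6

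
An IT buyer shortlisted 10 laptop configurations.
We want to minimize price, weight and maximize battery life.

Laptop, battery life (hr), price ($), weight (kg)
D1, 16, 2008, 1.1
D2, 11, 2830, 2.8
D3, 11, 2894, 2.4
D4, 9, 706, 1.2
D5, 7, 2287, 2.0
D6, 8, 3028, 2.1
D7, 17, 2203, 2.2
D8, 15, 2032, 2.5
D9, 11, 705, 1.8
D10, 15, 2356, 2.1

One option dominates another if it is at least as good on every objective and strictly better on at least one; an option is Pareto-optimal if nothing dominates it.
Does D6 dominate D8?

D6 vs D8: D6 is worse on battery life (8 vs 15), so it does not dominate D8.

No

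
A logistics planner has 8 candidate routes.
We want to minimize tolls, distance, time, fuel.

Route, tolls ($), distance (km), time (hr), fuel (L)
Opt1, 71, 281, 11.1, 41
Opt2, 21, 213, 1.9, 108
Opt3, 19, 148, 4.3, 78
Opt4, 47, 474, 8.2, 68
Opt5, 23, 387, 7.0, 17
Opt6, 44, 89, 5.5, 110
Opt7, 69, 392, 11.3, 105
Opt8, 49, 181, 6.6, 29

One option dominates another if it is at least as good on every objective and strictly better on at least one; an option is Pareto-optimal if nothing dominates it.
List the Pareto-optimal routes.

Opt1: dominated by Opt8 (tolls 49≤71, distance 181≤281, time 6.6≤11.1, fuel 29≤41).
Opt2: not dominated (best time).
Opt3: not dominated (best tolls).
Opt4: dominated by Opt5 (tolls 23≤47, distance 387≤474, time 7.0≤8.2, fuel 17≤68).
Opt5: not dominated (best fuel).
Opt6: not dominated (best distance).
Opt7: dominated by Opt3 (tolls 19≤69, distance 148≤392, time 4.3≤11.3, fuel 78≤105).
Opt8: not dominated.

Opt2, Opt3, Opt5, Opt6, Opt8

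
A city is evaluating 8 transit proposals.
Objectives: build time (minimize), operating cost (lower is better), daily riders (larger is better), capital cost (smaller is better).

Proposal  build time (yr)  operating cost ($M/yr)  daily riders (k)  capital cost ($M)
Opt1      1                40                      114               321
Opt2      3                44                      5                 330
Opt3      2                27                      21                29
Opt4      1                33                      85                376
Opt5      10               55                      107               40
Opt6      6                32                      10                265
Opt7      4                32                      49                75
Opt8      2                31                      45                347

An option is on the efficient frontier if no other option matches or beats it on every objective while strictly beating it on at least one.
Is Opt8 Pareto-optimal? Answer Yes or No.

Opt1: worse on operating cost (40 vs 31).
Opt2: worse on build time (3 vs 2).
Opt3: worse on daily riders (21 vs 45).
Opt4: worse on operating cost (33 vs 31).
Opt5: worse on build time (10 vs 2).
Opt6: worse on build time (6 vs 2).
Opt7: worse on build time (4 vs 2).
No option is at least as good as Opt8 on every objective and strictly better on one.

Yes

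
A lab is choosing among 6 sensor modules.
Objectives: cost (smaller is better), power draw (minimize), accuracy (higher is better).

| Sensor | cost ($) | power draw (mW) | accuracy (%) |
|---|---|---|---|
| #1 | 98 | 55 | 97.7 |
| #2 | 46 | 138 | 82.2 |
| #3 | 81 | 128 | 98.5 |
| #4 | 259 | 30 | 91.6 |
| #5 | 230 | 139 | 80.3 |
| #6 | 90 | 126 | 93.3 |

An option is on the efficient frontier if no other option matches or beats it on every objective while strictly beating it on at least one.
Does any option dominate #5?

Yes

#1 vs #5: cost 98≤230, power draw 55≤139, accuracy 97.7≥80.3 — #1 is at least as good on every objective and strictly better on at least one, so #1 dominates #5.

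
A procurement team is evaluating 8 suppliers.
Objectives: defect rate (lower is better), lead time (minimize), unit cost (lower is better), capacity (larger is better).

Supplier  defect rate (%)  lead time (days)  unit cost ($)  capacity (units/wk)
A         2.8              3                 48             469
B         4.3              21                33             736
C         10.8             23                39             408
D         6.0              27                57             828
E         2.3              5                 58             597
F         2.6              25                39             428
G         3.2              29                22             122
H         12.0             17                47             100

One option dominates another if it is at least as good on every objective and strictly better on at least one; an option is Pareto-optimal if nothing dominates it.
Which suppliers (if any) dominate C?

B: defect rate 4.3≤10.8, lead time 21≤23, unit cost 33≤39, capacity 736≥408 — dominates C.
Others (A, D, E, F, G, H) are each worse than C on at least one objective.

B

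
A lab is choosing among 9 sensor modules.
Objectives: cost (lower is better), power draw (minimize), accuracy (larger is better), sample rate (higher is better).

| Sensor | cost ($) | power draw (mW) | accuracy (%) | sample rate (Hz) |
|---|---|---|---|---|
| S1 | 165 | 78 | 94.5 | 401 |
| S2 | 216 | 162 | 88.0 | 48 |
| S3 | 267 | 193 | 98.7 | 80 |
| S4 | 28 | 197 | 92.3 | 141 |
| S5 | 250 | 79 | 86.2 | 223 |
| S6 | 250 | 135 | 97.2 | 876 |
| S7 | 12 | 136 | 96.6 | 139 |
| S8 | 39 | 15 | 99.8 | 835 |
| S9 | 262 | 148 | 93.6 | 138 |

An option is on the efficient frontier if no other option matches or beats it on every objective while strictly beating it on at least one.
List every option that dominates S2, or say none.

S1, S7, S8

S1: cost 165≤216, power draw 78≤162, accuracy 94.5≥88.0, sample rate 401≥48 — dominates S2.
S7: cost 12≤216, power draw 136≤162, accuracy 96.6≥88.0, sample rate 139≥48 — dominates S2.
S8: cost 39≤216, power draw 15≤162, accuracy 99.8≥88.0, sample rate 835≥48 — dominates S2.
Others (S3, S4, S5, S6, S9) are each worse than S2 on at least one objective.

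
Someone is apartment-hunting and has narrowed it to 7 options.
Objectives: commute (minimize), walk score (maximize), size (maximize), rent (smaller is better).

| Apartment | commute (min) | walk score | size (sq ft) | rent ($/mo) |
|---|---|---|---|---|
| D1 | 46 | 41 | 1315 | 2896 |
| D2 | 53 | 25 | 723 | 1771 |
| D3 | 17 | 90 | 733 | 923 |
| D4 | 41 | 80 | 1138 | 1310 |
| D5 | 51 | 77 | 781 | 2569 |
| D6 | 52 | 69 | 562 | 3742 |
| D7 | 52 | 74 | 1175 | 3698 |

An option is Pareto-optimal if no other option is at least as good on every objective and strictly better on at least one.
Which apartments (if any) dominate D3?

none

D1: worse on commute (46 vs 17).
D2: worse on commute (53 vs 17).
D4: worse on commute (41 vs 17).
D5: worse on commute (51 vs 17).
D6: worse on commute (52 vs 17).
D7: worse on commute (52 vs 17).
No option dominates D3.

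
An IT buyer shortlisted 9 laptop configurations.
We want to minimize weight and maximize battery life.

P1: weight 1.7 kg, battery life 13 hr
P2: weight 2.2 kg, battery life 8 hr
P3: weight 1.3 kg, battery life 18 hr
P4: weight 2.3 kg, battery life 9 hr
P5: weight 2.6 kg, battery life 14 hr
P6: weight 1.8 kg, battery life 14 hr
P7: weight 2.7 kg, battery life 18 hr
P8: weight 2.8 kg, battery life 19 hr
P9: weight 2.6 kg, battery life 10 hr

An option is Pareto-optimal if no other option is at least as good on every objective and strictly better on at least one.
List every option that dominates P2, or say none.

P1: weight 1.7≤2.2, battery life 13≥8 — dominates P2.
P3: weight 1.3≤2.2, battery life 18≥8 — dominates P2.
P6: weight 1.8≤2.2, battery life 14≥8 — dominates P2.
Others (P4, P5, P7, P8, P9) are each worse than P2 on at least one objective.

P1, P3, P6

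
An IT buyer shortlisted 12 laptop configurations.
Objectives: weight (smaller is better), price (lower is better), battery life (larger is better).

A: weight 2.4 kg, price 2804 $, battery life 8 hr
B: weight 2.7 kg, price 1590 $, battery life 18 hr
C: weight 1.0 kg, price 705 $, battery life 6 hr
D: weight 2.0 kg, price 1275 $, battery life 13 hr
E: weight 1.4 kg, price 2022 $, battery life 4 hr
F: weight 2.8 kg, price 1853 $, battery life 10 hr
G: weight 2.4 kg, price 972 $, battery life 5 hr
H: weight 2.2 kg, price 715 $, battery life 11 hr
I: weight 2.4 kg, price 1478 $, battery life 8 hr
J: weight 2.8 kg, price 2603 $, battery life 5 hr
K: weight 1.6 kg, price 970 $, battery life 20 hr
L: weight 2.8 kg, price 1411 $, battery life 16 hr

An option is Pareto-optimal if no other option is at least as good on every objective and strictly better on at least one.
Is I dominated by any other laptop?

Yes

D vs I: weight 2.0≤2.4, price 1275≤1478, battery life 13≥8 — D is at least as good on every objective and strictly better on at least one, so D dominates I.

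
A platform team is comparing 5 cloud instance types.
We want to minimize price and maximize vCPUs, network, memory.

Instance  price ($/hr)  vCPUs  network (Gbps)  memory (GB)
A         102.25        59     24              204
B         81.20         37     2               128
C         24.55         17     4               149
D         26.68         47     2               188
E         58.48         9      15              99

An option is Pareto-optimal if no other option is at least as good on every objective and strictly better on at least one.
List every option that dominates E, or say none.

A: worse on price (102.25 vs 58.48).
B: worse on price (81.20 vs 58.48).
C: worse on network (4 vs 15).
D: worse on network (2 vs 15).
No option dominates E.

none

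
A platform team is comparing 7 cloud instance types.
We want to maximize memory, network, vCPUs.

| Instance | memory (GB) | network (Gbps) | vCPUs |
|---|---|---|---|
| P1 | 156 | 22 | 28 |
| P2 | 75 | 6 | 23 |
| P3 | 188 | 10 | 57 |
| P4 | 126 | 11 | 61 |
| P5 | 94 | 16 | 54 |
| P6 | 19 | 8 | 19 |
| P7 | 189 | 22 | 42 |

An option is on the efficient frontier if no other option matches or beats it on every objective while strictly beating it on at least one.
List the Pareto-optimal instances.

P3, P4, P5, P7

P1: dominated by P7 (memory 189≥156, network 22≥22, vCPUs 42≥28).
P2: dominated by P1 (memory 156≥75, network 22≥6, vCPUs 28≥23).
P3: not dominated.
P4: not dominated (best vCPUs).
P5: not dominated.
P6: dominated by P1 (memory 156≥19, network 22≥8, vCPUs 28≥19).
P7: not dominated (best memory).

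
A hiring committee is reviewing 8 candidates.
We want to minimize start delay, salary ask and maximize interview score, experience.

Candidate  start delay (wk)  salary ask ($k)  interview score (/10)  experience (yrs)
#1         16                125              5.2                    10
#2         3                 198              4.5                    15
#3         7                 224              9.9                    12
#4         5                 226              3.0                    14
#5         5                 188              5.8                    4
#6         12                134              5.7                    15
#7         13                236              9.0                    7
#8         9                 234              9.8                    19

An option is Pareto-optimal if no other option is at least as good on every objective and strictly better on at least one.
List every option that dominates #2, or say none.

none

#1: worse on start delay (16 vs 3).
#3: worse on start delay (7 vs 3).
#4: worse on start delay (5 vs 3).
#5: worse on start delay (5 vs 3).
#6: worse on start delay (12 vs 3).
#7: worse on start delay (13 vs 3).
#8: worse on start delay (9 vs 3).
No option dominates #2.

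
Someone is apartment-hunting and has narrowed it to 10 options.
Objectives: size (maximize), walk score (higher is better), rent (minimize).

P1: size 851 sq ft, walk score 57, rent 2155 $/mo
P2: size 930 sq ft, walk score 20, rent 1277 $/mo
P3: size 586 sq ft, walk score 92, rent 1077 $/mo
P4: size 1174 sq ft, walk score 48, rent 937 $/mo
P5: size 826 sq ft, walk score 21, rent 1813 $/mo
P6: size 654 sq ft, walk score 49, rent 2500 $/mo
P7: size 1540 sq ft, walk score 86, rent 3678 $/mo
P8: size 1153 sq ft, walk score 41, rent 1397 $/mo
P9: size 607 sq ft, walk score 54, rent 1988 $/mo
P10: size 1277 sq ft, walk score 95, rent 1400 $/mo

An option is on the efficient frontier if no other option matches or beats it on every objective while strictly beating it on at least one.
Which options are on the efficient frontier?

P1: dominated by P10 (size 1277≥851, walk score 95≥57, rent 1400≤2155).
P2: dominated by P4 (size 1174≥930, walk score 48≥20, rent 937≤1277).
P3: not dominated.
P4: not dominated (best rent).
P5: dominated by P4 (size 1174≥826, walk score 48≥21, rent 937≤1813).
P6: dominated by P1 (size 851≥654, walk score 57≥49, rent 2155≤2500).
P7: not dominated (best size).
P8: dominated by P4 (size 1174≥1153, walk score 48≥41, rent 937≤1397).
P9: dominated by P10 (size 1277≥607, walk score 95≥54, rent 1400≤1988).
P10: not dominated (best walk score).

P3, P4, P7, P10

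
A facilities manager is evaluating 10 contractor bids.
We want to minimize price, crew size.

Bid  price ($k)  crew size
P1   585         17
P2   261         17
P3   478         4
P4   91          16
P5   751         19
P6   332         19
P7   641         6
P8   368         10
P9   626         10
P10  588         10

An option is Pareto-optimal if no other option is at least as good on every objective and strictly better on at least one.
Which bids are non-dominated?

P1: dominated by P2 (price 261≤585, crew size 17≤17).
P2: dominated by P4 (price 91≤261, crew size 16≤17).
P3: not dominated (best crew size).
P4: not dominated (best price).
P5: dominated by P1 (price 585≤751, crew size 17≤19).
P6: dominated by P2 (price 261≤332, crew size 17≤19).
P7: dominated by P3 (price 478≤641, crew size 4≤6).
P8: not dominated.
P9: dominated by P3 (price 478≤626, crew size 4≤10).
P10: dominated by P3 (price 478≤588, crew size 4≤10).

P3, P4, P8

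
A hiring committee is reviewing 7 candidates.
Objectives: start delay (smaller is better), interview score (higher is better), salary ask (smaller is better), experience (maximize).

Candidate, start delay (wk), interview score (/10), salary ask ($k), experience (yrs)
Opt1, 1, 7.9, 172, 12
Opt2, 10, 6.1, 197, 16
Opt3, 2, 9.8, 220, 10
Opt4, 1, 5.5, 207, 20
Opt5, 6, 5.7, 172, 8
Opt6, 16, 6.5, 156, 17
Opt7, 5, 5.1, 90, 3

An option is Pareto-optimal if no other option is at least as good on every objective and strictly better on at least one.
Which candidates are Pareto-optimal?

Opt1: not dominated.
Opt2: not dominated.
Opt3: not dominated (best interview score).
Opt4: not dominated (best experience).
Opt5: dominated by Opt1 (start delay 1≤6, interview score 7.9≥5.7, salary ask 172≤172, experience 12≥8).
Opt6: not dominated.
Opt7: not dominated (best salary ask).

Opt1, Opt2, Opt3, Opt4, Opt6, Opt7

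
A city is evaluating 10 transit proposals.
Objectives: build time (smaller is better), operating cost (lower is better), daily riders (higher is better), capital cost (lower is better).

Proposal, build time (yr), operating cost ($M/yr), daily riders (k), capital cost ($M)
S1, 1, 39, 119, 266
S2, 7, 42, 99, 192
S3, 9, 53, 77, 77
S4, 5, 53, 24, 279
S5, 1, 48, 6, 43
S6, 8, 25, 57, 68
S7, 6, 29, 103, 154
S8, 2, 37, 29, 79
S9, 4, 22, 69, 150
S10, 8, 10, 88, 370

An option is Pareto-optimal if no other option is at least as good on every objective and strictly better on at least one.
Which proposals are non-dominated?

S1: not dominated (best daily riders).
S2: dominated by S7 (build time 6≤7, operating cost 29≤42, daily riders 103≥99, capital cost 154≤192).
S3: not dominated.
S4: dominated by S1 (build time 1≤5, operating cost 39≤53, daily riders 119≥24, capital cost 266≤279).
S5: not dominated (best capital cost).
S6: not dominated.
S7: not dominated.
S8: not dominated.
S9: not dominated.
S10: not dominated (best operating cost).

S1, S3, S5, S6, S7, S8, S9, S10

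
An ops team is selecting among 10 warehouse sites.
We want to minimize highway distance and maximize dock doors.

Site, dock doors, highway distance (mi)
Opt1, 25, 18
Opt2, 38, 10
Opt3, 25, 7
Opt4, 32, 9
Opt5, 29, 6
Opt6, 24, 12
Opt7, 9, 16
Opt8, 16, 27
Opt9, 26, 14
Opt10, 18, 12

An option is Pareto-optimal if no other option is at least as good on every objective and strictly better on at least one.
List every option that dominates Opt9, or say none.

Opt2: dock doors 38≥26, highway distance 10≤14 — dominates Opt9.
Opt4: dock doors 32≥26, highway distance 9≤14 — dominates Opt9.
Opt5: dock doors 29≥26, highway distance 6≤14 — dominates Opt9.
Others (Opt1, Opt3, Opt6, Opt7, Opt8, Opt10) are each worse than Opt9 on at least one objective.

Opt2, Opt4, Opt5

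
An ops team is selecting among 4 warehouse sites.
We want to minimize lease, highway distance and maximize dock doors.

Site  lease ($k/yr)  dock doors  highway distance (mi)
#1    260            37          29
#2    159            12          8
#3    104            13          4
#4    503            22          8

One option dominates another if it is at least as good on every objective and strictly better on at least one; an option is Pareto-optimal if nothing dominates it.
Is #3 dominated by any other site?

No

#1: worse on lease (260 vs 104).
#2: worse on lease (159 vs 104).
#4: worse on lease (503 vs 104).
No option is at least as good as #3 on every objective and strictly better on one.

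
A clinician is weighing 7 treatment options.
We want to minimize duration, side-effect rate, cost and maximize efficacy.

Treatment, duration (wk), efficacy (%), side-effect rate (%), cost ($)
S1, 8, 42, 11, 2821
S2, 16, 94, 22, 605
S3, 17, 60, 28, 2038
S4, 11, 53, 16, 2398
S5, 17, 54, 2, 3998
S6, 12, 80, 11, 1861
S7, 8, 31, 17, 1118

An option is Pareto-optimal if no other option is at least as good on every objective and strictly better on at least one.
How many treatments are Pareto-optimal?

S1: not dominated.
S2: not dominated (best efficacy).
S3: dominated by S2 (duration 16≤17, efficacy 94≥60, side-effect rate 22≤28, cost 605≤2038).
S4: not dominated.
S5: not dominated (best side-effect rate).
S6: not dominated.
S7: not dominated.
Pareto-optimal: S1, S2, S4, S5, S6, S7 → 6.

6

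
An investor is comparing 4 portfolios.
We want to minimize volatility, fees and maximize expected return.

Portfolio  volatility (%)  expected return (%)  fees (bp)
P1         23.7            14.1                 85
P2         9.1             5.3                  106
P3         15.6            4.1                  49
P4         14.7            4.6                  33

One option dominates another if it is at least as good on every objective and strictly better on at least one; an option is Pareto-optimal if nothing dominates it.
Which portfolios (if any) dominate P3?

P4: volatility 14.7≤15.6, expected return 4.6≥4.1, fees 33≤49 — dominates P3.
Others (P1, P2) are each worse than P3 on at least one objective.

P4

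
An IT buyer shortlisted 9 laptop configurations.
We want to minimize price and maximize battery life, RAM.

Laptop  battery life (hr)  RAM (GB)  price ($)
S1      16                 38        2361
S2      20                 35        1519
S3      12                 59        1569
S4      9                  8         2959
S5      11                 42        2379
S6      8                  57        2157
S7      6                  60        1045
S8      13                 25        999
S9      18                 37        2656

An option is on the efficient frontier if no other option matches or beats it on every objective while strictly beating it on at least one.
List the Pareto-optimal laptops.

S1: not dominated.
S2: not dominated (best battery life).
S3: not dominated.
S4: dominated by S1 (battery life 16≥9, RAM 38≥8, price 2361≤2959).
S5: dominated by S3 (battery life 12≥11, RAM 59≥42, price 1569≤2379).
S6: dominated by S3 (battery life 12≥8, RAM 59≥57, price 1569≤2157).
S7: not dominated (best RAM).
S8: not dominated (best price).
S9: not dominated.

S1, S2, S3, S7, S8, S9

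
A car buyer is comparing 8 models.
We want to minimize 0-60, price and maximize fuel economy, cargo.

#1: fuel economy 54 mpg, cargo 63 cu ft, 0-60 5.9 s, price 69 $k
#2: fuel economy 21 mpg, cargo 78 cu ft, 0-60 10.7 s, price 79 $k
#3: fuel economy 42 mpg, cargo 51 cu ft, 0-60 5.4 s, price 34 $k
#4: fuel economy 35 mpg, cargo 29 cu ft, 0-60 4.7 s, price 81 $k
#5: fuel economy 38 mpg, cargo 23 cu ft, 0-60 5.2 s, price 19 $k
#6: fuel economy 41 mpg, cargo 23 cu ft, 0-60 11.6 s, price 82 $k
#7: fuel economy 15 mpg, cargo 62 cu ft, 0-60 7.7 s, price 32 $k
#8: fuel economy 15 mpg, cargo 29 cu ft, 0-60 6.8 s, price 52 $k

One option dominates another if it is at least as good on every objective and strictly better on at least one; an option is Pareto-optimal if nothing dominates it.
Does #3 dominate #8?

#3 vs #8: fuel economy 42≥15, cargo 51≥29, 0-60 5.4≤6.8, price 34≤52 — #3 is at least as good on every objective with at least one strict improvement.

Yes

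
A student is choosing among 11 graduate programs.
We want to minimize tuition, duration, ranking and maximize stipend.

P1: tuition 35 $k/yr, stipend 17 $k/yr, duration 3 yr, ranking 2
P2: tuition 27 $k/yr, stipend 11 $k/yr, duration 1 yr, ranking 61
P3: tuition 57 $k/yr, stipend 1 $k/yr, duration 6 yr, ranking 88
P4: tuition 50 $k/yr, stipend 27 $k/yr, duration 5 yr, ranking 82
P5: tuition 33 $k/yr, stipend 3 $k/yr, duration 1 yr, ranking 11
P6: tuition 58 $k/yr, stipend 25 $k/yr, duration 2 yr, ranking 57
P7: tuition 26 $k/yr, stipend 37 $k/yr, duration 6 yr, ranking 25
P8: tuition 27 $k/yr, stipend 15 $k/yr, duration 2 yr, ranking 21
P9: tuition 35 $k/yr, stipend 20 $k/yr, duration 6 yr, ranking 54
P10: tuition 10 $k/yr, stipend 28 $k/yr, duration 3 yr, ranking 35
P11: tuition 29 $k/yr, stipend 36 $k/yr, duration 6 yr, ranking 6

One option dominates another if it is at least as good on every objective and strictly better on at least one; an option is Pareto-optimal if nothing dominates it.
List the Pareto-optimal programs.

P1: not dominated (best ranking).
P2: not dominated.
P3: dominated by P1 (tuition 35≤57, stipend 17≥1, duration 3≤6, ranking 2≤88).
P4: dominated by P10 (tuition 10≤50, stipend 28≥27, duration 3≤5, ranking 35≤82).
P5: not dominated.
P6: not dominated.
P7: not dominated (best stipend).
P8: not dominated.
P9: dominated by P7 (tuition 26≤35, stipend 37≥20, duration 6≤6, ranking 25≤54).
P10: not dominated (best tuition).
P11: not dominated.

P1, P2, P5, P6, P7, P8, P10, P11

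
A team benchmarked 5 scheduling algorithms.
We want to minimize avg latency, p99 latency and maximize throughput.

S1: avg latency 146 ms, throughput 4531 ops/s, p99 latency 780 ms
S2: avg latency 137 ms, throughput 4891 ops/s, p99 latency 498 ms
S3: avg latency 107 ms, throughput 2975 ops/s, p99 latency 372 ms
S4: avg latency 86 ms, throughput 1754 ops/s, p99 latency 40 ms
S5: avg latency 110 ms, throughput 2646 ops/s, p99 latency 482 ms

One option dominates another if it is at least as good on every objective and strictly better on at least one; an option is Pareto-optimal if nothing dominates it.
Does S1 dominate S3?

No

S1 vs S3: S1 is worse on avg latency (146 vs 107), so it does not dominate S3.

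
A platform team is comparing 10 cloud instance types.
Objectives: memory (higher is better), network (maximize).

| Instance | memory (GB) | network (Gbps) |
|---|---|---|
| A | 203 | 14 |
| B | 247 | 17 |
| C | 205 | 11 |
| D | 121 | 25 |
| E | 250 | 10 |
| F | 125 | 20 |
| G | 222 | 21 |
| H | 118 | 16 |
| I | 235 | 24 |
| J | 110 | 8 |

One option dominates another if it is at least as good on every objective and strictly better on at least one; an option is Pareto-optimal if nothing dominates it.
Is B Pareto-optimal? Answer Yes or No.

Yes

A: worse on memory (203 vs 247).
C: worse on memory (205 vs 247).
D: worse on memory (121 vs 247).
E: worse on network (10 vs 17).
F: worse on memory (125 vs 247).
G: worse on memory (222 vs 247).
H: worse on memory (118 vs 247).
I: worse on memory (235 vs 247).
J: worse on memory (110 vs 247).
No option is at least as good as B on every objective and strictly better on one.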